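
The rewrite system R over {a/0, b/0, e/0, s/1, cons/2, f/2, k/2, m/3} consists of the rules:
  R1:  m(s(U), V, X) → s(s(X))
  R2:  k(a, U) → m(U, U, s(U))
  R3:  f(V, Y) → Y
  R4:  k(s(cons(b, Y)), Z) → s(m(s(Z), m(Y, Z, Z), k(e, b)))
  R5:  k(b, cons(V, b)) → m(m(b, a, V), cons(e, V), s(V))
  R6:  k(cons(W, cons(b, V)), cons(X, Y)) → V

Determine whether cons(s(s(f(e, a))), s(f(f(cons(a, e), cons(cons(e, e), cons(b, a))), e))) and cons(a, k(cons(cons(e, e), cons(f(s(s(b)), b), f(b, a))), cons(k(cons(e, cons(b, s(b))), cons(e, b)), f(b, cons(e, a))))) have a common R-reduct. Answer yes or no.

Reduce t₁ = cons(s(s(f(e, a))), s(f(f(cons(a, e), cons(cons(e, e), cons(b, a))), e))):
1. cons(s(s(f(e, a))), s(f(f(cons(a, e), cons(cons(e, e), cons(b, a))), e)))  →  cons(s(s(a)), s(f(f(cons(a, e), cons(cons(e, e), cons(b, a))), e)))   [R3 at 1.1.1]
2. cons(s(s(a)), s(f(f(cons(a, e), cons(cons(e, e), cons(b, a))), e)))  →  cons(s(s(a)), s(e))   [R3 at 2.1]

Reduce t₂ = cons(a, k(cons(cons(e, e), cons(f(s(s(b)), b), f(b, a))), cons(k(cons(e, cons(b, s(b))), cons(e, b)), f(b, cons(e, a))))):
1. cons(a, k(cons(cons(e, e), cons(f(s(s(b)), b), f(b, a))), cons(k(cons(e, cons(b, s(b))), cons(e, b)), f(b, cons(e, a)))))  →  cons(a, k(cons(cons(e, e), cons(b, f(b, a))), cons(k(cons(e, cons(b, s(b))), cons(e, b)), f(b, cons(e, a)))))   [R3 at 2.1.2.1]
2. cons(a, k(cons(cons(e, e), cons(b, f(b, a))), cons(k(cons(e, cons(b, s(b))), cons(e, b)), f(b, cons(e, a)))))  →  cons(a, f(b, a))   [R6 at 2]
3. cons(a, f(b, a))  →  cons(a, a)   [R3 at 2]

no — NF(t₁) = cons(s(s(a)), s(e)), NF(t₂) = cons(a, a)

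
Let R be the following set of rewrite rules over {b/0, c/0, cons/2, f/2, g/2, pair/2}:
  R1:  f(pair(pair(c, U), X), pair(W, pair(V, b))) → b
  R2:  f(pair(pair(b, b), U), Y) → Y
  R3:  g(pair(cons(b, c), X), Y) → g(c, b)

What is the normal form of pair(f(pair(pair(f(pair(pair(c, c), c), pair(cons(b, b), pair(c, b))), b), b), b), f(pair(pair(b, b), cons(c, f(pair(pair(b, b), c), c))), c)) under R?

pair(b, c)

1. pair(f(pair(pair(f(pair(pair(c, c), c), pair(cons(b, b), pair(c, b))), b), b), b), f(pair(pair(b, b), cons(c, f(pair(pair(b, b), c), c))), c))  →  pair(f(pair(pair(b, b), b), b), f(pair(pair(b, b), cons(c, f(pair(pair(b, b), c), c))), c))   [R1 at 1.1.1.1]
2. pair(f(pair(pair(b, b), b), b), f(pair(pair(b, b), cons(c, f(pair(pair(b, b), c), c))), c))  →  pair(b, f(pair(pair(b, b), cons(c, f(pair(pair(b, b), c), c))), c))   [R2 at 1]
3. pair(b, f(pair(pair(b, b), cons(c, f(pair(pair(b, b), c), c))), c))  →  pair(b, c)   [R2 at 2]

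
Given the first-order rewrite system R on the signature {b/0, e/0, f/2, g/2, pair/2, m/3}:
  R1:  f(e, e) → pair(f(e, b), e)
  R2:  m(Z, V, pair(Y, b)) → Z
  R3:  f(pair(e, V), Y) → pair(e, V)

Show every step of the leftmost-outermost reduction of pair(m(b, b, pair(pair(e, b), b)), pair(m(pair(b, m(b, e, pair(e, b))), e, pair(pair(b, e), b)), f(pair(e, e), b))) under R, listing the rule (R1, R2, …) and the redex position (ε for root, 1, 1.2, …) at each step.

pair(b, pair(pair(b, b), pair(e, e)))

1. pair(m(b, b, pair(pair(e, b), b)), pair(m(pair(b, m(b, e, pair(e, b))), e, pair(pair(b, e), b)), f(pair(e, e), b)))  →  pair(b, pair(m(pair(b, m(b, e, pair(e, b))), e, pair(pair(b, e), b)), f(pair(e, e), b)))   [R2 at 1]
2. pair(b, pair(m(pair(b, m(b, e, pair(e, b))), e, pair(pair(b, e), b)), f(pair(e, e), b)))  →  pair(b, pair(pair(b, m(b, e, pair(e, b))), f(pair(e, e), b)))   [R2 at 2.1]
3. pair(b, pair(pair(b, m(b, e, pair(e, b))), f(pair(e, e), b)))  →  pair(b, pair(pair(b, b), f(pair(e, e), b)))   [R2 at 2.1.2]
4. pair(b, pair(pair(b, b), f(pair(e, e), b)))  →  pair(b, pair(pair(b, b), pair(e, e)))   [R3 at 2.2]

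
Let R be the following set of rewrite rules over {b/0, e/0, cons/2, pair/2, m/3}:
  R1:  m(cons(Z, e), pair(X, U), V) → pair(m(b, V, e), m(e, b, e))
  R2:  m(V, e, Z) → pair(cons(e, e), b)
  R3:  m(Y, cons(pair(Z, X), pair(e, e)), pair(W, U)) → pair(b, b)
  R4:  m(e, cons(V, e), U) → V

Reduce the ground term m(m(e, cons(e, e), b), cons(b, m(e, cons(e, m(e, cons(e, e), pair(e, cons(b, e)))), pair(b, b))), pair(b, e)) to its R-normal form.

b

1. m(m(e, cons(e, e), b), cons(b, m(e, cons(e, m(e, cons(e, e), pair(e, cons(b, e)))), pair(b, b))), pair(b, e))  →  m(e, cons(b, m(e, cons(e, m(e, cons(e, e), pair(e, cons(b, e)))), pair(b, b))), pair(b, e))   [R4 at 1]
2. m(e, cons(b, m(e, cons(e, m(e, cons(e, e), pair(e, cons(b, e)))), pair(b, b))), pair(b, e))  →  m(e, cons(b, m(e, cons(e, e), pair(b, b))), pair(b, e))   [R4 at 2.2.2.2]
3. m(e, cons(b, m(e, cons(e, e), pair(b, b))), pair(b, e))  →  m(e, cons(b, e), pair(b, e))   [R4 at 2.2]
4. m(e, cons(b, e), pair(b, e))  →  b   [R4 at ε]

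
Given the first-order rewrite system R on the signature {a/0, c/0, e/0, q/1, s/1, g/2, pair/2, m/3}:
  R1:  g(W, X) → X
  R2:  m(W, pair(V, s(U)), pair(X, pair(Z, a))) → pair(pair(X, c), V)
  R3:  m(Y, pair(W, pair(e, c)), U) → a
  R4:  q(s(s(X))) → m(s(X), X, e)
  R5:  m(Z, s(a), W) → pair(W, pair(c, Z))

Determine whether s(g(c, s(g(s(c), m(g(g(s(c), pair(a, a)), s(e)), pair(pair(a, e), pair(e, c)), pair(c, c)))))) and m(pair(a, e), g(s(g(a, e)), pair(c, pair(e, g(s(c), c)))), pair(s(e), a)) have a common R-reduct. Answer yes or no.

no — NF(t₁) = s(s(a)), NF(t₂) = a

Reduce t₁ = s(g(c, s(g(s(c), m(g(g(s(c), pair(a, a)), s(e)), pair(pair(a, e), pair(e, c)), pair(c, c)))))):
1. s(g(c, s(g(s(c), m(g(g(s(c), pair(a, a)), s(e)), pair(pair(a, e), pair(e, c)), pair(c, c))))))  →  s(s(g(s(c), m(g(g(s(c), pair(a, a)), s(e)), pair(pair(a, e), pair(e, c)), pair(c, c)))))   [R1 at 1]
2. s(s(g(s(c), m(g(g(s(c), pair(a, a)), s(e)), pair(pair(a, e), pair(e, c)), pair(c, c)))))  →  s(s(m(g(g(s(c), pair(a, a)), s(e)), pair(pair(a, e), pair(e, c)), pair(c, c))))   [R1 at 1.1]
3. s(s(m(g(g(s(c), pair(a, a)), s(e)), pair(pair(a, e), pair(e, c)), pair(c, c))))  →  s(s(a))   [R3 at 1.1]

Reduce t₂ = m(pair(a, e), g(s(g(a, e)), pair(c, pair(e, g(s(c), c)))), pair(s(e), a)):
1. m(pair(a, e), g(s(g(a, e)), pair(c, pair(e, g(s(c), c)))), pair(s(e), a))  →  m(pair(a, e), pair(c, pair(e, g(s(c), c))), pair(s(e), a))   [R1 at 2]
2. m(pair(a, e), pair(c, pair(e, g(s(c), c))), pair(s(e), a))  →  m(pair(a, e), pair(c, pair(e, c)), pair(s(e), a))   [R1 at 2.2.2]
3. m(pair(a, e), pair(c, pair(e, c)), pair(s(e), a))  →  a   [R3 at ε]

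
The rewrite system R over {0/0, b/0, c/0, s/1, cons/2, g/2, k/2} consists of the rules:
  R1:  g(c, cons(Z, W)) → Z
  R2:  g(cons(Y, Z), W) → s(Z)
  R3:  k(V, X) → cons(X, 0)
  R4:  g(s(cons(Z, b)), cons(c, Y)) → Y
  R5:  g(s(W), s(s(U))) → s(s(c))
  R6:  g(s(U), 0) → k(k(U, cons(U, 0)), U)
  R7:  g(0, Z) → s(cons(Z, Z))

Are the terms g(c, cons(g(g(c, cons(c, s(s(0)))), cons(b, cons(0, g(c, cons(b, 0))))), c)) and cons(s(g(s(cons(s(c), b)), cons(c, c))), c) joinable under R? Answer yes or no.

no — NF(t₁) = b, NF(t₂) = cons(s(c), c)

Reduce t₁ = g(c, cons(g(g(c, cons(c, s(s(0)))), cons(b, cons(0, g(c, cons(b, 0))))), c)):
1. g(c, cons(g(g(c, cons(c, s(s(0)))), cons(b, cons(0, g(c, cons(b, 0))))), c))  →  g(g(c, cons(c, s(s(0)))), cons(b, cons(0, g(c, cons(b, 0)))))   [R1 at ε]
2. g(g(c, cons(c, s(s(0)))), cons(b, cons(0, g(c, cons(b, 0)))))  →  g(c, cons(b, cons(0, g(c, cons(b, 0)))))   [R1 at 1]
3. g(c, cons(b, cons(0, g(c, cons(b, 0)))))  →  b   [R1 at ε]

Reduce t₂ = cons(s(g(s(cons(s(c), b)), cons(c, c))), c):
1. cons(s(g(s(cons(s(c), b)), cons(c, c))), c)  →  cons(s(c), c)   [R4 at 1.1]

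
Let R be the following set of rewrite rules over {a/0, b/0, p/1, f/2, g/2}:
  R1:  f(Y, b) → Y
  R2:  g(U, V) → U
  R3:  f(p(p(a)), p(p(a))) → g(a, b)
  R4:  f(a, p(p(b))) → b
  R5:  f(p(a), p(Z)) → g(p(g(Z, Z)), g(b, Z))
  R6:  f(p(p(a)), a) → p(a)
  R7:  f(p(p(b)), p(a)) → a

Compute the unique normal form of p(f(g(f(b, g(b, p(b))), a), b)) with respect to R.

p(b)

1. p(f(g(f(b, g(b, p(b))), a), b))  →  p(g(f(b, g(b, p(b))), a))   [R1 at 1]
2. p(g(f(b, g(b, p(b))), a))  →  p(f(b, g(b, p(b))))   [R2 at 1]
3. p(f(b, g(b, p(b))))  →  p(f(b, b))   [R2 at 1.2]
4. p(f(b, b))  →  p(b)   [R1 at 1]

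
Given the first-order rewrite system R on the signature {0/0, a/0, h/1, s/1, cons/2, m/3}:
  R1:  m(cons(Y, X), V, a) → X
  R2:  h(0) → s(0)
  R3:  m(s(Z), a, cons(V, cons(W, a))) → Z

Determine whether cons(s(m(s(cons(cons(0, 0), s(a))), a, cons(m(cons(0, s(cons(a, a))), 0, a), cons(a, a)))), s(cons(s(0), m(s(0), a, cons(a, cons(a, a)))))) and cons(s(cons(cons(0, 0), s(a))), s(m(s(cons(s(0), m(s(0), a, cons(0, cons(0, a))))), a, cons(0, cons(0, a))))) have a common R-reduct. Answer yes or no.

Reduce t₁ = cons(s(m(s(cons(cons(0, 0), s(a))), a, cons(m(cons(0, s(cons(a, a))), 0, a), cons(a, a)))), s(cons(s(0), m(s(0), a, cons(a, cons(a, a)))))):
1. cons(s(m(s(cons(cons(0, 0), s(a))), a, cons(m(cons(0, s(cons(a, a))), 0, a), cons(a, a)))), s(cons(s(0), m(s(0), a, cons(a, cons(a, a))))))  →  cons(s(cons(cons(0, 0), s(a))), s(cons(s(0), m(s(0), a, cons(a, cons(a, a))))))   [R3 at 1.1]
2. cons(s(cons(cons(0, 0), s(a))), s(cons(s(0), m(s(0), a, cons(a, cons(a, a))))))  →  cons(s(cons(cons(0, 0), s(a))), s(cons(s(0), 0)))   [R3 at 2.1.2]

Reduce t₂ = cons(s(cons(cons(0, 0), s(a))), s(m(s(cons(s(0), m(s(0), a, cons(0, cons(0, a))))), a, cons(0, cons(0, a))))):
1. cons(s(cons(cons(0, 0), s(a))), s(m(s(cons(s(0), m(s(0), a, cons(0, cons(0, a))))), a, cons(0, cons(0, a)))))  →  cons(s(cons(cons(0, 0), s(a))), s(cons(s(0), m(s(0), a, cons(0, cons(0, a))))))   [R3 at 2.1]
2. cons(s(cons(cons(0, 0), s(a))), s(cons(s(0), m(s(0), a, cons(0, cons(0, a))))))  →  cons(s(cons(cons(0, 0), s(a))), s(cons(s(0), 0)))   [R3 at 2.1.2]

yes — NF(t₁) = cons(s(cons(cons(0, 0), s(a))), s(cons(s(0), 0))), NF(t₂) = cons(s(cons(cons(0, 0), s(a))), s(cons(s(0), 0)))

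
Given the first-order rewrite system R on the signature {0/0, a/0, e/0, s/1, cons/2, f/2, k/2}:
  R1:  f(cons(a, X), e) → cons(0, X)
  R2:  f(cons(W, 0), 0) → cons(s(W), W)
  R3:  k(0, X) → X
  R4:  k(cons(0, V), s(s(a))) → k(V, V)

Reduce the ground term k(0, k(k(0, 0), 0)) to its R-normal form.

0

1. k(0, k(k(0, 0), 0))  →  k(k(0, 0), 0)   [R3 at ε]
2. k(k(0, 0), 0)  →  k(0, 0)   [R3 at 1]
3. k(0, 0)  →  0   [R3 at ε]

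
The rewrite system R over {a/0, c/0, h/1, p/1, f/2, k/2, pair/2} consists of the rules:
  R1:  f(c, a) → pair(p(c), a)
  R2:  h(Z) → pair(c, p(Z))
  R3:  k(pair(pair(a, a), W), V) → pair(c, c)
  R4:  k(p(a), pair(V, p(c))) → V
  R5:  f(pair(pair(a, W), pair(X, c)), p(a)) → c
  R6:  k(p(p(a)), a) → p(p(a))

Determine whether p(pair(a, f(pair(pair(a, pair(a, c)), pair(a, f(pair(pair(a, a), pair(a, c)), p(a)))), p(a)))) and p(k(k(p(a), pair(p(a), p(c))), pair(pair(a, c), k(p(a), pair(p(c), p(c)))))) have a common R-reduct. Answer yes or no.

Reduce t₁ = p(pair(a, f(pair(pair(a, pair(a, c)), pair(a, f(pair(pair(a, a), pair(a, c)), p(a)))), p(a)))):
1. p(pair(a, f(pair(pair(a, pair(a, c)), pair(a, f(pair(pair(a, a), pair(a, c)), p(a)))), p(a))))  →  p(pair(a, f(pair(pair(a, pair(a, c)), pair(a, c)), p(a))))   [R5 at 1.2.1.2.2]
2. p(pair(a, f(pair(pair(a, pair(a, c)), pair(a, c)), p(a))))  →  p(pair(a, c))   [R5 at 1.2]

Reduce t₂ = p(k(k(p(a), pair(p(a), p(c))), pair(pair(a, c), k(p(a), pair(p(c), p(c)))))):
1. p(k(k(p(a), pair(p(a), p(c))), pair(pair(a, c), k(p(a), pair(p(c), p(c))))))  →  p(k(p(a), pair(pair(a, c), k(p(a), pair(p(c), p(c))))))   [R4 at 1.1]
2. p(k(p(a), pair(pair(a, c), k(p(a), pair(p(c), p(c))))))  →  p(k(p(a), pair(pair(a, c), p(c))))   [R4 at 1.2.2]
3. p(k(p(a), pair(pair(a, c), p(c))))  →  p(pair(a, c))   [R4 at 1]

yes — NF(t₁) = p(pair(a, c)), NF(t₂) = p(pair(a, c))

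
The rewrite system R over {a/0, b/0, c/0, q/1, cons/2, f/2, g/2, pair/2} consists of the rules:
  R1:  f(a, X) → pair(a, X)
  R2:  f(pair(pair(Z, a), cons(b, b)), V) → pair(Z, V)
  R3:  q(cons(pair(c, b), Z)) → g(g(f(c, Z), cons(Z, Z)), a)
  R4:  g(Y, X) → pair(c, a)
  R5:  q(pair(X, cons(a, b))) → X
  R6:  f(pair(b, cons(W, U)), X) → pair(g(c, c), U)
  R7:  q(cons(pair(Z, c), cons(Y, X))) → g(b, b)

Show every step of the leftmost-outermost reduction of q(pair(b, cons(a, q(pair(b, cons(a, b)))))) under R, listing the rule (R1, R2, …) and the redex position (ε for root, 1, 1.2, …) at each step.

b

1. q(pair(b, cons(a, q(pair(b, cons(a, b))))))  →  q(pair(b, cons(a, b)))   [R5 at 1.2.2]
2. q(pair(b, cons(a, b)))  →  b   [R5 at ε]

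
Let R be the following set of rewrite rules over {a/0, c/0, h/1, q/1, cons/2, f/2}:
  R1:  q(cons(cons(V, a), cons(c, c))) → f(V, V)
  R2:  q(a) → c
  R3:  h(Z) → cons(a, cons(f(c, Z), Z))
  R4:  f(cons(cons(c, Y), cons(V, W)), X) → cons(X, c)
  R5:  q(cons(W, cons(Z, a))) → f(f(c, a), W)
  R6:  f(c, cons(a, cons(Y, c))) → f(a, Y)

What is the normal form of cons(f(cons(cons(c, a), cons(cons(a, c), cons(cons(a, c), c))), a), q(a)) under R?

cons(cons(a, c), c)

1. cons(f(cons(cons(c, a), cons(cons(a, c), cons(cons(a, c), c))), a), q(a))  →  cons(cons(a, c), q(a))   [R4 at 1]
2. cons(cons(a, c), q(a))  →  cons(cons(a, c), c)   [R2 at 2]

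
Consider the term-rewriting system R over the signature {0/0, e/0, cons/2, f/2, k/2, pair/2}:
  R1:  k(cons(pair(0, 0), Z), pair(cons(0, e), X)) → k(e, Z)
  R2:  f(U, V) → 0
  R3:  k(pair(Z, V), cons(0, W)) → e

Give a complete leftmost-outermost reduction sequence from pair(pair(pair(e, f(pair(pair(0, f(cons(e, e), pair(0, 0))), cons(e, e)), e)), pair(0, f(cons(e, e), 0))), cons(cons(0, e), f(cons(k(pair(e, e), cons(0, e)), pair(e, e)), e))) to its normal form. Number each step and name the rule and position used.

1. pair(pair(pair(e, f(pair(pair(0, f(cons(e, e), pair(0, 0))), cons(e, e)), e)), pair(0, f(cons(e, e), 0))), cons(cons(0, e), f(cons(k(pair(e, e), cons(0, e)), pair(e, e)), e)))  →  pair(pair(pair(e, 0), pair(0, f(cons(e, e), 0))), cons(cons(0, e), f(cons(k(pair(e, e), cons(0, e)), pair(e, e)), e)))   [R2 at 1.1.2]
2. pair(pair(pair(e, 0), pair(0, f(cons(e, e), 0))), cons(cons(0, e), f(cons(k(pair(e, e), cons(0, e)), pair(e, e)), e)))  →  pair(pair(pair(e, 0), pair(0, 0)), cons(cons(0, e), f(cons(k(pair(e, e), cons(0, e)), pair(e, e)), e)))   [R2 at 1.2.2]
3. pair(pair(pair(e, 0), pair(0, 0)), cons(cons(0, e), f(cons(k(pair(e, e), cons(0, e)), pair(e, e)), e)))  →  pair(pair(pair(e, 0), pair(0, 0)), cons(cons(0, e), 0))   [R2 at 2.2]

pair(pair(pair(e, 0), pair(0, 0)), cons(cons(0, e), 0))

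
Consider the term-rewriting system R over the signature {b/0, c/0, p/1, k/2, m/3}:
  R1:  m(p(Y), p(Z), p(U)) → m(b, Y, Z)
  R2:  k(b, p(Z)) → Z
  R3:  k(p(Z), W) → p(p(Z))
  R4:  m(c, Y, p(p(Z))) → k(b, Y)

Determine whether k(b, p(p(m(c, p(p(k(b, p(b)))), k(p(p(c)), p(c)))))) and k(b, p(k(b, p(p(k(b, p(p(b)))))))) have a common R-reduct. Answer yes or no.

yes — NF(t₁) = p(p(b)), NF(t₂) = p(p(b))

Reduce t₁ = k(b, p(p(m(c, p(p(k(b, p(b)))), k(p(p(c)), p(c)))))):
1. k(b, p(p(m(c, p(p(k(b, p(b)))), k(p(p(c)), p(c))))))  →  p(m(c, p(p(k(b, p(b)))), k(p(p(c)), p(c))))   [R2 at ε]
2. p(m(c, p(p(k(b, p(b)))), k(p(p(c)), p(c))))  →  p(m(c, p(p(b)), k(p(p(c)), p(c))))   [R2 at 1.2.1.1]
3. p(m(c, p(p(b)), k(p(p(c)), p(c))))  →  p(m(c, p(p(b)), p(p(p(c)))))   [R3 at 1.3]
4. p(m(c, p(p(b)), p(p(p(c)))))  →  p(k(b, p(p(b))))   [R4 at 1]
5. p(k(b, p(p(b))))  →  p(p(b))   [R2 at 1]

Reduce t₂ = k(b, p(k(b, p(p(k(b, p(p(b)))))))):
1. k(b, p(k(b, p(p(k(b, p(p(b))))))))  →  k(b, p(p(k(b, p(p(b))))))   [R2 at ε]
2. k(b, p(p(k(b, p(p(b))))))  →  p(k(b, p(p(b))))   [R2 at ε]
3. p(k(b, p(p(b))))  →  p(p(b))   [R2 at 1]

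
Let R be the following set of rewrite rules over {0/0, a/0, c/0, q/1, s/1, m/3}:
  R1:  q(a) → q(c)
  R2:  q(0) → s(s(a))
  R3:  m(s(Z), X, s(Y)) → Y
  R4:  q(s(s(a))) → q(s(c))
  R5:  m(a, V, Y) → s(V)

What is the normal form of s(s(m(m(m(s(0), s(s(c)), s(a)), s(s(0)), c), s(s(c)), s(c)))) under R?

1. s(s(m(m(m(s(0), s(s(c)), s(a)), s(s(0)), c), s(s(c)), s(c))))  →  s(s(m(m(a, s(s(0)), c), s(s(c)), s(c))))   [R3 at 1.1.1.1]
2. s(s(m(m(a, s(s(0)), c), s(s(c)), s(c))))  →  s(s(m(s(s(s(0))), s(s(c)), s(c))))   [R5 at 1.1.1]
3. s(s(m(s(s(s(0))), s(s(c)), s(c))))  →  s(s(c))   [R3 at 1.1]

s(s(c))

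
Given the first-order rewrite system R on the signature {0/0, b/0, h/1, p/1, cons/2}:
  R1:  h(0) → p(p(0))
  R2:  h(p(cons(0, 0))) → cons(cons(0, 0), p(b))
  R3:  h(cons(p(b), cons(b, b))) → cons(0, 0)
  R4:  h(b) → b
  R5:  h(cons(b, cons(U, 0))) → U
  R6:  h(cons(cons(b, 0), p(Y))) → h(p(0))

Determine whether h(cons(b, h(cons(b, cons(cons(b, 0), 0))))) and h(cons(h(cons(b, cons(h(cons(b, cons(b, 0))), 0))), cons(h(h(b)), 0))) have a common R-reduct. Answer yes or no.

Reduce t₁ = h(cons(b, h(cons(b, cons(cons(b, 0), 0))))):
1. h(cons(b, h(cons(b, cons(cons(b, 0), 0)))))  →  h(cons(b, cons(b, 0)))   [R5 at 1.2]
2. h(cons(b, cons(b, 0)))  →  b   [R5 at ε]

Reduce t₂ = h(cons(h(cons(b, cons(h(cons(b, cons(b, 0))), 0))), cons(h(h(b)), 0))):
1. h(cons(h(cons(b, cons(h(cons(b, cons(b, 0))), 0))), cons(h(h(b)), 0)))  →  h(cons(h(cons(b, cons(b, 0))), cons(h(h(b)), 0)))   [R5 at 1.1]
2. h(cons(h(cons(b, cons(b, 0))), cons(h(h(b)), 0)))  →  h(cons(b, cons(h(h(b)), 0)))   [R5 at 1.1]
3. h(cons(b, cons(h(h(b)), 0)))  →  h(h(b))   [R5 at ε]
4. h(h(b))  →  h(b)   [R4 at 1]
5. h(b)  →  b   [R4 at ε]

yes — NF(t₁) = b, NF(t₂) = b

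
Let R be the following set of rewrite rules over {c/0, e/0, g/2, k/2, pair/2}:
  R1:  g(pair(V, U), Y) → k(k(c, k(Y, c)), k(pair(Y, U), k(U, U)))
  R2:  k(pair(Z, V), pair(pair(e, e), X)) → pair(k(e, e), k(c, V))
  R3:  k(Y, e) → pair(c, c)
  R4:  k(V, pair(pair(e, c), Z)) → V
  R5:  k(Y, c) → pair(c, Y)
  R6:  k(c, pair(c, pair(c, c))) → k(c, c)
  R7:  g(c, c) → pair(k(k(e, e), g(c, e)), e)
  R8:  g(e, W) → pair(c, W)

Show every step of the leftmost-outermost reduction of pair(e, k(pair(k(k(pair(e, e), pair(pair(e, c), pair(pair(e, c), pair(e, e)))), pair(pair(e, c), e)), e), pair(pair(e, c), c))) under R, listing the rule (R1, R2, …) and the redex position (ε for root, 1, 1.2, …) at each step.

1. pair(e, k(pair(k(k(pair(e, e), pair(pair(e, c), pair(pair(e, c), pair(e, e)))), pair(pair(e, c), e)), e), pair(pair(e, c), c)))  →  pair(e, pair(k(k(pair(e, e), pair(pair(e, c), pair(pair(e, c), pair(e, e)))), pair(pair(e, c), e)), e))   [R4 at 2]
2. pair(e, pair(k(k(pair(e, e), pair(pair(e, c), pair(pair(e, c), pair(e, e)))), pair(pair(e, c), e)), e))  →  pair(e, pair(k(pair(e, e), pair(pair(e, c), pair(pair(e, c), pair(e, e)))), e))   [R4 at 2.1]
3. pair(e, pair(k(pair(e, e), pair(pair(e, c), pair(pair(e, c), pair(e, e)))), e))  →  pair(e, pair(pair(e, e), e))   [R4 at 2.1]

pair(e, pair(pair(e, e), e))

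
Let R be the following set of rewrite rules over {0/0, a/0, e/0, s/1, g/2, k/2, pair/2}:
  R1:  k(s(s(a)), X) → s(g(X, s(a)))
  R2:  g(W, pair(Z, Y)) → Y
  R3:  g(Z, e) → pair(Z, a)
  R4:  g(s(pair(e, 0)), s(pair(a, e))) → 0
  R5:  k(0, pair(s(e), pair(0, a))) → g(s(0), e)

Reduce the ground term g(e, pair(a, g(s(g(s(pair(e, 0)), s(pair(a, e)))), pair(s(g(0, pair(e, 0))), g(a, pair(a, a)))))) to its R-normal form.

a

1. g(e, pair(a, g(s(g(s(pair(e, 0)), s(pair(a, e)))), pair(s(g(0, pair(e, 0))), g(a, pair(a, a))))))  →  g(s(g(s(pair(e, 0)), s(pair(a, e)))), pair(s(g(0, pair(e, 0))), g(a, pair(a, a))))   [R2 at ε]
2. g(s(g(s(pair(e, 0)), s(pair(a, e)))), pair(s(g(0, pair(e, 0))), g(a, pair(a, a))))  →  g(a, pair(a, a))   [R2 at ε]
3. g(a, pair(a, a))  →  a   [R2 at ε]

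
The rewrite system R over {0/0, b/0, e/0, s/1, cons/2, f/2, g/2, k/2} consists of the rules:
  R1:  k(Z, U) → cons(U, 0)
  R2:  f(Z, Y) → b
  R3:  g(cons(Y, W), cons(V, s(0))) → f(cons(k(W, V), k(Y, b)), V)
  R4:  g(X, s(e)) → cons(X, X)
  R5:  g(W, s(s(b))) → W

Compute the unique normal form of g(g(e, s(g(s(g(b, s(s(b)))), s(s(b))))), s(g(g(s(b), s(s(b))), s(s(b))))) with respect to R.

e

1. g(g(e, s(g(s(g(b, s(s(b)))), s(s(b))))), s(g(g(s(b), s(s(b))), s(s(b)))))  →  g(g(e, s(s(g(b, s(s(b)))))), s(g(g(s(b), s(s(b))), s(s(b)))))   [R5 at 1.2.1]
2. g(g(e, s(s(g(b, s(s(b)))))), s(g(g(s(b), s(s(b))), s(s(b)))))  →  g(g(e, s(s(b))), s(g(g(s(b), s(s(b))), s(s(b)))))   [R5 at 1.2.1.1]
3. g(g(e, s(s(b))), s(g(g(s(b), s(s(b))), s(s(b)))))  →  g(e, s(g(g(s(b), s(s(b))), s(s(b)))))   [R5 at 1]
4. g(e, s(g(g(s(b), s(s(b))), s(s(b)))))  →  g(e, s(g(s(b), s(s(b)))))   [R5 at 2.1]
5. g(e, s(g(s(b), s(s(b)))))  →  g(e, s(s(b)))   [R5 at 2.1]
6. g(e, s(s(b)))  →  e   [R5 at ε]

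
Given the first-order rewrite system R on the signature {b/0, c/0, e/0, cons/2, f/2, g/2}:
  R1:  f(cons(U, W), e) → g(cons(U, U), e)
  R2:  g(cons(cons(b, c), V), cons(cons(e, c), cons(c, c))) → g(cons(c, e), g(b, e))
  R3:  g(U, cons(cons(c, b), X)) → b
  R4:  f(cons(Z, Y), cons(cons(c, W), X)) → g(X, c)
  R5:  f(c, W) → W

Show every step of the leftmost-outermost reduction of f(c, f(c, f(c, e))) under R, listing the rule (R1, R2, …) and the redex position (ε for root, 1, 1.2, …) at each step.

1. f(c, f(c, f(c, e)))  →  f(c, f(c, e))   [R5 at ε]
2. f(c, f(c, e))  →  f(c, e)   [R5 at ε]
3. f(c, e)  →  e   [R5 at ε]

e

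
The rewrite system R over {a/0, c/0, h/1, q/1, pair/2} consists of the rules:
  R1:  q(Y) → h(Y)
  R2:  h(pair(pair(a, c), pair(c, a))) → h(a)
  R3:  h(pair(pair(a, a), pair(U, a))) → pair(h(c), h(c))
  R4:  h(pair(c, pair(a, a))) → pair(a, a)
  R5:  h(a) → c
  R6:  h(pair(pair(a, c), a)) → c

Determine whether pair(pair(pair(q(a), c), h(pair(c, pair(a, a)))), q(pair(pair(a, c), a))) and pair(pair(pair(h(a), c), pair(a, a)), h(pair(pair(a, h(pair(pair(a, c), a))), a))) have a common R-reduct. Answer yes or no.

Reduce t₁ = pair(pair(pair(q(a), c), h(pair(c, pair(a, a)))), q(pair(pair(a, c), a))):
1. pair(pair(pair(q(a), c), h(pair(c, pair(a, a)))), q(pair(pair(a, c), a)))  →  pair(pair(pair(h(a), c), h(pair(c, pair(a, a)))), q(pair(pair(a, c), a)))   [R1 at 1.1.1]
2. pair(pair(pair(h(a), c), h(pair(c, pair(a, a)))), q(pair(pair(a, c), a)))  →  pair(pair(pair(c, c), h(pair(c, pair(a, a)))), q(pair(pair(a, c), a)))   [R5 at 1.1.1]
3. pair(pair(pair(c, c), h(pair(c, pair(a, a)))), q(pair(pair(a, c), a)))  →  pair(pair(pair(c, c), pair(a, a)), q(pair(pair(a, c), a)))   [R4 at 1.2]
4. pair(pair(pair(c, c), pair(a, a)), q(pair(pair(a, c), a)))  →  pair(pair(pair(c, c), pair(a, a)), h(pair(pair(a, c), a)))   [R1 at 2]
5. pair(pair(pair(c, c), pair(a, a)), h(pair(pair(a, c), a)))  →  pair(pair(pair(c, c), pair(a, a)), c)   [R6 at 2]

Reduce t₂ = pair(pair(pair(h(a), c), pair(a, a)), h(pair(pair(a, h(pair(pair(a, c), a))), a))):
1. pair(pair(pair(h(a), c), pair(a, a)), h(pair(pair(a, h(pair(pair(a, c), a))), a)))  →  pair(pair(pair(c, c), pair(a, a)), h(pair(pair(a, h(pair(pair(a, c), a))), a)))   [R5 at 1.1.1]
2. pair(pair(pair(c, c), pair(a, a)), h(pair(pair(a, h(pair(pair(a, c), a))), a)))  →  pair(pair(pair(c, c), pair(a, a)), h(pair(pair(a, c), a)))   [R6 at 2.1.1.2]
3. pair(pair(pair(c, c), pair(a, a)), h(pair(pair(a, c), a)))  →  pair(pair(pair(c, c), pair(a, a)), c)   [R6 at 2]

yes — NF(t₁) = pair(pair(pair(c, c), pair(a, a)), c), NF(t₂) = pair(pair(pair(c, c), pair(a, a)), c)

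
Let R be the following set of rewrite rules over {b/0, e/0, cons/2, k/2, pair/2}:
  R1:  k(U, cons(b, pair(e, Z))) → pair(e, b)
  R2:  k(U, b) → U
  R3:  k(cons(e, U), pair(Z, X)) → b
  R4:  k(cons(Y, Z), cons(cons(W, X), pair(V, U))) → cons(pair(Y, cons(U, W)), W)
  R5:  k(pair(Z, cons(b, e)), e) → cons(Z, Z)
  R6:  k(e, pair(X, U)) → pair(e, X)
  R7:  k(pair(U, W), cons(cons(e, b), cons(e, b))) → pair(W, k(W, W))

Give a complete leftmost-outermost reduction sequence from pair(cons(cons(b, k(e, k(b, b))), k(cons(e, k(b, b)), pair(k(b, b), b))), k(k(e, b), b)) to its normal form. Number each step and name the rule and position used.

pair(cons(cons(b, e), b), e)

1. pair(cons(cons(b, k(e, k(b, b))), k(cons(e, k(b, b)), pair(k(b, b), b))), k(k(e, b), b))  →  pair(cons(cons(b, k(e, b)), k(cons(e, k(b, b)), pair(k(b, b), b))), k(k(e, b), b))   [R2 at 1.1.2.2]
2. pair(cons(cons(b, k(e, b)), k(cons(e, k(b, b)), pair(k(b, b), b))), k(k(e, b), b))  →  pair(cons(cons(b, e), k(cons(e, k(b, b)), pair(k(b, b), b))), k(k(e, b), b))   [R2 at 1.1.2]
3. pair(cons(cons(b, e), k(cons(e, k(b, b)), pair(k(b, b), b))), k(k(e, b), b))  →  pair(cons(cons(b, e), b), k(k(e, b), b))   [R3 at 1.2]
4. pair(cons(cons(b, e), b), k(k(e, b), b))  →  pair(cons(cons(b, e), b), k(e, b))   [R2 at 2]
5. pair(cons(cons(b, e), b), k(e, b))  →  pair(cons(cons(b, e), b), e)   [R2 at 2]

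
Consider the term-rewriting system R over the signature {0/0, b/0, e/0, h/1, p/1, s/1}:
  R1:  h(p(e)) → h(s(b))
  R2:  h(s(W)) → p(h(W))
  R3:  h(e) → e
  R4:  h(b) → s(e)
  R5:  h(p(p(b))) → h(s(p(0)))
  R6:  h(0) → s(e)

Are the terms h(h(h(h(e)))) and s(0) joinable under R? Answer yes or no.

no — NF(t₁) = e, NF(t₂) = s(0)

Reduce t₁ = h(h(h(h(e)))):
1. h(h(h(h(e))))  →  h(h(h(e)))   [R3 at 1.1.1]
2. h(h(h(e)))  →  h(h(e))   [R3 at 1.1]
3. h(h(e))  →  h(e)   [R3 at 1]
4. h(e)  →  e   [R3 at ε]

Reduce t₂ = s(0):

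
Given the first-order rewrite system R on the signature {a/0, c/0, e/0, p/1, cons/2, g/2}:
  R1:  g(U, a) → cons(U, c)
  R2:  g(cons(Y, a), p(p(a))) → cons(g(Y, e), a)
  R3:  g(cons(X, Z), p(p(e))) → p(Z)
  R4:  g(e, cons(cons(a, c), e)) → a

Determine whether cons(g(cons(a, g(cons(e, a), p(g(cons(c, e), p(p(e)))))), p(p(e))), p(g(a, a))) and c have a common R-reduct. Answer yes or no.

Reduce t₁ = cons(g(cons(a, g(cons(e, a), p(g(cons(c, e), p(p(e)))))), p(p(e))), p(g(a, a))):
1. cons(g(cons(a, g(cons(e, a), p(g(cons(c, e), p(p(e)))))), p(p(e))), p(g(a, a)))  →  cons(p(g(cons(e, a), p(g(cons(c, e), p(p(e)))))), p(g(a, a)))   [R3 at 1]
2. cons(p(g(cons(e, a), p(g(cons(c, e), p(p(e)))))), p(g(a, a)))  →  cons(p(g(cons(e, a), p(p(e)))), p(g(a, a)))   [R3 at 1.1.2.1]
3. cons(p(g(cons(e, a), p(p(e)))), p(g(a, a)))  →  cons(p(p(a)), p(g(a, a)))   [R3 at 1.1]
4. cons(p(p(a)), p(g(a, a)))  →  cons(p(p(a)), p(cons(a, c)))   [R1 at 2.1]

Reduce t₂ = c:

no — NF(t₁) = cons(p(p(a)), p(cons(a, c))), NF(t₂) = c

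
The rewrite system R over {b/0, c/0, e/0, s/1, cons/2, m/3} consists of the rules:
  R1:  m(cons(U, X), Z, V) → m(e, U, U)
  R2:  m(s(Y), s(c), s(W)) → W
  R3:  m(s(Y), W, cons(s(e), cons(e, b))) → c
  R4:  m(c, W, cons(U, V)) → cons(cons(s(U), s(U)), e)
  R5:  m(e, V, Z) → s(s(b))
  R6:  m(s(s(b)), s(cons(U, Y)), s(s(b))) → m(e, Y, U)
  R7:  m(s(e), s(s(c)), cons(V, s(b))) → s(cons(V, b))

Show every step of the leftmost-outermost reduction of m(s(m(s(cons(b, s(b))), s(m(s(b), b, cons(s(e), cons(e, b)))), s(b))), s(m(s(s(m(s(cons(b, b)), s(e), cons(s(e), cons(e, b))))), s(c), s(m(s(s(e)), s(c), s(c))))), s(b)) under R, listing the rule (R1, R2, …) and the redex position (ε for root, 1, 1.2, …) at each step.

1. m(s(m(s(cons(b, s(b))), s(m(s(b), b, cons(s(e), cons(e, b)))), s(b))), s(m(s(s(m(s(cons(b, b)), s(e), cons(s(e), cons(e, b))))), s(c), s(m(s(s(e)), s(c), s(c))))), s(b))  →  m(s(m(s(cons(b, s(b))), s(c), s(b))), s(m(s(s(m(s(cons(b, b)), s(e), cons(s(e), cons(e, b))))), s(c), s(m(s(s(e)), s(c), s(c))))), s(b))   [R3 at 1.1.2.1]
2. m(s(m(s(cons(b, s(b))), s(c), s(b))), s(m(s(s(m(s(cons(b, b)), s(e), cons(s(e), cons(e, b))))), s(c), s(m(s(s(e)), s(c), s(c))))), s(b))  →  m(s(b), s(m(s(s(m(s(cons(b, b)), s(e), cons(s(e), cons(e, b))))), s(c), s(m(s(s(e)), s(c), s(c))))), s(b))   [R2 at 1.1]
3. m(s(b), s(m(s(s(m(s(cons(b, b)), s(e), cons(s(e), cons(e, b))))), s(c), s(m(s(s(e)), s(c), s(c))))), s(b))  →  m(s(b), s(m(s(s(e)), s(c), s(c))), s(b))   [R2 at 2.1]
4. m(s(b), s(m(s(s(e)), s(c), s(c))), s(b))  →  m(s(b), s(c), s(b))   [R2 at 2.1]
5. m(s(b), s(c), s(b))  →  b   [R2 at ε]

b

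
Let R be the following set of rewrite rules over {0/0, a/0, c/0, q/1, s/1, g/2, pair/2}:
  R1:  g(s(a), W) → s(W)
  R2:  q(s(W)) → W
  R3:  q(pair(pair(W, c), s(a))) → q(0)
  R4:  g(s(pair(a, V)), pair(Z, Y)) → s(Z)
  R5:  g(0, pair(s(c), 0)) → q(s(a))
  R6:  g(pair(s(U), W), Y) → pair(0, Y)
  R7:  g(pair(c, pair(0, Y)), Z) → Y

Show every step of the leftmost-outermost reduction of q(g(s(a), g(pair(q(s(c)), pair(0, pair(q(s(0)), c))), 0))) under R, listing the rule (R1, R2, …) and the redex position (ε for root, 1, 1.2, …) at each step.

1. q(g(s(a), g(pair(q(s(c)), pair(0, pair(q(s(0)), c))), 0)))  →  q(s(g(pair(q(s(c)), pair(0, pair(q(s(0)), c))), 0)))   [R1 at 1]
2. q(s(g(pair(q(s(c)), pair(0, pair(q(s(0)), c))), 0)))  →  g(pair(q(s(c)), pair(0, pair(q(s(0)), c))), 0)   [R2 at ε]
3. g(pair(q(s(c)), pair(0, pair(q(s(0)), c))), 0)  →  g(pair(c, pair(0, pair(q(s(0)), c))), 0)   [R2 at 1.1]
4. g(pair(c, pair(0, pair(q(s(0)), c))), 0)  →  pair(q(s(0)), c)   [R7 at ε]
5. pair(q(s(0)), c)  →  pair(0, c)   [R2 at 1]

pair(0, c)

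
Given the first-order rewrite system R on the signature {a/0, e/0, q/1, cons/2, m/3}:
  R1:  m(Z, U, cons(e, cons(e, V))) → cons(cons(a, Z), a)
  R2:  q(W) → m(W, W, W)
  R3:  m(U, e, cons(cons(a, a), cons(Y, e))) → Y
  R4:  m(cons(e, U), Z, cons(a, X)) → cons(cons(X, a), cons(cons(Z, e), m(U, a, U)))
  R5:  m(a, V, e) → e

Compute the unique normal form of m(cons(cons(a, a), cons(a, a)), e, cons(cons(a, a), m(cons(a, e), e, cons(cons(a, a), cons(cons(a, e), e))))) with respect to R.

a

1. m(cons(cons(a, a), cons(a, a)), e, cons(cons(a, a), m(cons(a, e), e, cons(cons(a, a), cons(cons(a, e), e)))))  →  m(cons(cons(a, a), cons(a, a)), e, cons(cons(a, a), cons(a, e)))   [R3 at 3.2]
2. m(cons(cons(a, a), cons(a, a)), e, cons(cons(a, a), cons(a, e)))  →  a   [R3 at ε]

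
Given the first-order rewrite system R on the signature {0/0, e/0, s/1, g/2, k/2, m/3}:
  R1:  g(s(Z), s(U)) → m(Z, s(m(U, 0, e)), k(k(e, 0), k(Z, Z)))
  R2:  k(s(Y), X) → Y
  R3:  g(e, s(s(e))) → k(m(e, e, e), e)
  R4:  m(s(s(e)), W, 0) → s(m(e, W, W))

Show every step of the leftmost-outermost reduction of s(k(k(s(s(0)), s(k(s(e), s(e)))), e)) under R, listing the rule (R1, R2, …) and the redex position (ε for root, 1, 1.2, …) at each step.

1. s(k(k(s(s(0)), s(k(s(e), s(e)))), e))  →  s(k(s(0), e))   [R2 at 1.1]
2. s(k(s(0), e))  →  s(0)   [R2 at 1]

s(0)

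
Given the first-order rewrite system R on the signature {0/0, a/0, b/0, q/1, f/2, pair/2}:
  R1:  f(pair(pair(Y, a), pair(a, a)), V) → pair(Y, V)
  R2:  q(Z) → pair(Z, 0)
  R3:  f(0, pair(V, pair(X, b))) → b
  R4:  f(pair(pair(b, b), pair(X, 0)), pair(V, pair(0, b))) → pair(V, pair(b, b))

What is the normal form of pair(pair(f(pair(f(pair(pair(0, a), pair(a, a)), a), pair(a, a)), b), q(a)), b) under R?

pair(pair(pair(0, b), pair(a, 0)), b)

1. pair(pair(f(pair(f(pair(pair(0, a), pair(a, a)), a), pair(a, a)), b), q(a)), b)  →  pair(pair(f(pair(pair(0, a), pair(a, a)), b), q(a)), b)   [R1 at 1.1.1.1]
2. pair(pair(f(pair(pair(0, a), pair(a, a)), b), q(a)), b)  →  pair(pair(pair(0, b), q(a)), b)   [R1 at 1.1]
3. pair(pair(pair(0, b), q(a)), b)  →  pair(pair(pair(0, b), pair(a, 0)), b)   [R2 at 1.2]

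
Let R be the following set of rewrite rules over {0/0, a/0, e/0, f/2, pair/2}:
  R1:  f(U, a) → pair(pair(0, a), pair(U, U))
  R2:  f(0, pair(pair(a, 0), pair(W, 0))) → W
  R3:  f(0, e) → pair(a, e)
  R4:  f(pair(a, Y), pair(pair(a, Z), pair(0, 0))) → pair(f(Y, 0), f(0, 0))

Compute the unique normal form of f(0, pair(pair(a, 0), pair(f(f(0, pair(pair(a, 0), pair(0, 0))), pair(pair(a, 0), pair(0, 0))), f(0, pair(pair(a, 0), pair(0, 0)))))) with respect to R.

1. f(0, pair(pair(a, 0), pair(f(f(0, pair(pair(a, 0), pair(0, 0))), pair(pair(a, 0), pair(0, 0))), f(0, pair(pair(a, 0), pair(0, 0))))))  →  f(0, pair(pair(a, 0), pair(f(0, pair(pair(a, 0), pair(0, 0))), f(0, pair(pair(a, 0), pair(0, 0))))))   [R2 at 2.2.1.1]
2. f(0, pair(pair(a, 0), pair(f(0, pair(pair(a, 0), pair(0, 0))), f(0, pair(pair(a, 0), pair(0, 0))))))  →  f(0, pair(pair(a, 0), pair(0, f(0, pair(pair(a, 0), pair(0, 0))))))   [R2 at 2.2.1]
3. f(0, pair(pair(a, 0), pair(0, f(0, pair(pair(a, 0), pair(0, 0))))))  →  f(0, pair(pair(a, 0), pair(0, 0)))   [R2 at 2.2.2]
4. f(0, pair(pair(a, 0), pair(0, 0)))  →  0   [R2 at ε]

0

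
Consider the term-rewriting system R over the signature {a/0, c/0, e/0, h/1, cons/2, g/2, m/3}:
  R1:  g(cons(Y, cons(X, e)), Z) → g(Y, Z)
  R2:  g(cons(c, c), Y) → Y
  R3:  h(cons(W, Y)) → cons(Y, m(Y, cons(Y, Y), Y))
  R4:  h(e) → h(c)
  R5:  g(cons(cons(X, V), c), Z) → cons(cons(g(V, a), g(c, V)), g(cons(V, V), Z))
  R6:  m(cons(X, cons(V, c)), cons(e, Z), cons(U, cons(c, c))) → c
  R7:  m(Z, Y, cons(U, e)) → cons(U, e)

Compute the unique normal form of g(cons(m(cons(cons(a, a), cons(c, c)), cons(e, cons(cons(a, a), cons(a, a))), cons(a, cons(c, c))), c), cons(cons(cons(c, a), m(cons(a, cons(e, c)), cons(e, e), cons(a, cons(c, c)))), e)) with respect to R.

1. g(cons(m(cons(cons(a, a), cons(c, c)), cons(e, cons(cons(a, a), cons(a, a))), cons(a, cons(c, c))), c), cons(cons(cons(c, a), m(cons(a, cons(e, c)), cons(e, e), cons(a, cons(c, c)))), e))  →  g(cons(c, c), cons(cons(cons(c, a), m(cons(a, cons(e, c)), cons(e, e), cons(a, cons(c, c)))), e))   [R6 at 1.1]
2. g(cons(c, c), cons(cons(cons(c, a), m(cons(a, cons(e, c)), cons(e, e), cons(a, cons(c, c)))), e))  →  cons(cons(cons(c, a), m(cons(a, cons(e, c)), cons(e, e), cons(a, cons(c, c)))), e)   [R2 at ε]
3. cons(cons(cons(c, a), m(cons(a, cons(e, c)), cons(e, e), cons(a, cons(c, c)))), e)  →  cons(cons(cons(c, a), c), e)   [R6 at 1.2]

cons(cons(cons(c, a), c), e)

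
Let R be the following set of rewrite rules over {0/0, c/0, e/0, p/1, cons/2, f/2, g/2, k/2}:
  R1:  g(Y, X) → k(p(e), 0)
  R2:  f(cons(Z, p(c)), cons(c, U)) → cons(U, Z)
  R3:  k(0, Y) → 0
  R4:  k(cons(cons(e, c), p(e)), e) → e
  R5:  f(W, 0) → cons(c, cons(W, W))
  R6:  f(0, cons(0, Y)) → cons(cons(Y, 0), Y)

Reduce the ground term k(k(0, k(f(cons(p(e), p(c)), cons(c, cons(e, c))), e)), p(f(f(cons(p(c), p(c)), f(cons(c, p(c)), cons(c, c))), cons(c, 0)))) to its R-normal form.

1. k(k(0, k(f(cons(p(e), p(c)), cons(c, cons(e, c))), e)), p(f(f(cons(p(c), p(c)), f(cons(c, p(c)), cons(c, c))), cons(c, 0))))  →  k(0, p(f(f(cons(p(c), p(c)), f(cons(c, p(c)), cons(c, c))), cons(c, 0))))   [R3 at 1]
2. k(0, p(f(f(cons(p(c), p(c)), f(cons(c, p(c)), cons(c, c))), cons(c, 0))))  →  0   [R3 at ε]

0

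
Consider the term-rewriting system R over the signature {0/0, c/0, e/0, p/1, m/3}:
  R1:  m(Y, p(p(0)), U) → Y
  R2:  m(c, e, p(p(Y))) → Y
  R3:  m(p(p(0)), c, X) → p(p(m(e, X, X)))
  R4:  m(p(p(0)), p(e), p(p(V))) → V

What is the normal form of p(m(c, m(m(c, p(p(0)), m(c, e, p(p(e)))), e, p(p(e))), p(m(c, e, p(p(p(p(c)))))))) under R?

p(p(c))

1. p(m(c, m(m(c, p(p(0)), m(c, e, p(p(e)))), e, p(p(e))), p(m(c, e, p(p(p(p(c))))))))  →  p(m(c, m(c, e, p(p(e))), p(m(c, e, p(p(p(p(c))))))))   [R1 at 1.2.1]
2. p(m(c, m(c, e, p(p(e))), p(m(c, e, p(p(p(p(c))))))))  →  p(m(c, e, p(m(c, e, p(p(p(p(c))))))))   [R2 at 1.2]
3. p(m(c, e, p(m(c, e, p(p(p(p(c))))))))  →  p(m(c, e, p(p(p(c)))))   [R2 at 1.3.1]
4. p(m(c, e, p(p(p(c)))))  →  p(p(c))   [R2 at 1]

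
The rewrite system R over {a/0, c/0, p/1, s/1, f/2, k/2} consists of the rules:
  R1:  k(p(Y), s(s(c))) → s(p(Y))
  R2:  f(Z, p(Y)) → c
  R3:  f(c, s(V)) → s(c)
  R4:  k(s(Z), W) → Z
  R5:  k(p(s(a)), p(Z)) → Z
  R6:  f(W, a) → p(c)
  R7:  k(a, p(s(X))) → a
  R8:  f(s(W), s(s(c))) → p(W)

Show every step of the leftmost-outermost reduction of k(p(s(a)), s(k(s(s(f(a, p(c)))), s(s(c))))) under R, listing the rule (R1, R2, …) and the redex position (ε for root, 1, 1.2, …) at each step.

s(p(s(a)))

1. k(p(s(a)), s(k(s(s(f(a, p(c)))), s(s(c)))))  →  k(p(s(a)), s(s(f(a, p(c)))))   [R4 at 2.1]
2. k(p(s(a)), s(s(f(a, p(c)))))  →  k(p(s(a)), s(s(c)))   [R2 at 2.1.1]
3. k(p(s(a)), s(s(c)))  →  s(p(s(a)))   [R1 at ε]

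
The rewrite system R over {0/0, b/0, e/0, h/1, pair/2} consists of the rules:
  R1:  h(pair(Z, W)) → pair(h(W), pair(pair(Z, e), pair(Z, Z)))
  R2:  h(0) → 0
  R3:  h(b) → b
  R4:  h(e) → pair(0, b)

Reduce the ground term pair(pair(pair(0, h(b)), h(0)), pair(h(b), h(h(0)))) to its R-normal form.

1. pair(pair(pair(0, h(b)), h(0)), pair(h(b), h(h(0))))  →  pair(pair(pair(0, b), h(0)), pair(h(b), h(h(0))))   [R3 at 1.1.2]
2. pair(pair(pair(0, b), h(0)), pair(h(b), h(h(0))))  →  pair(pair(pair(0, b), 0), pair(h(b), h(h(0))))   [R2 at 1.2]
3. pair(pair(pair(0, b), 0), pair(h(b), h(h(0))))  →  pair(pair(pair(0, b), 0), pair(b, h(h(0))))   [R3 at 2.1]
4. pair(pair(pair(0, b), 0), pair(b, h(h(0))))  →  pair(pair(pair(0, b), 0), pair(b, h(0)))   [R2 at 2.2.1]
5. pair(pair(pair(0, b), 0), pair(b, h(0)))  →  pair(pair(pair(0, b), 0), pair(b, 0))   [R2 at 2.2]

pair(pair(pair(0, b), 0), pair(b, 0))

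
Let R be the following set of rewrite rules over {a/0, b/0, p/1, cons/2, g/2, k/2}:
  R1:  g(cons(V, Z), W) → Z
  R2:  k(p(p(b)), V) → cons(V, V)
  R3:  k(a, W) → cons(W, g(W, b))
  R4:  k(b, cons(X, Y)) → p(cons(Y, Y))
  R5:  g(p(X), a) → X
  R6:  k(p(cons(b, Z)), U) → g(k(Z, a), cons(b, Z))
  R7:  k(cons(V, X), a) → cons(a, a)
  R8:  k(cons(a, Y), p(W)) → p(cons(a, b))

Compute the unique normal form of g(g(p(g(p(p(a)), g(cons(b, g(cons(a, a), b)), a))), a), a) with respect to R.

1. g(g(p(g(p(p(a)), g(cons(b, g(cons(a, a), b)), a))), a), a)  →  g(g(p(p(a)), g(cons(b, g(cons(a, a), b)), a)), a)   [R5 at 1]
2. g(g(p(p(a)), g(cons(b, g(cons(a, a), b)), a)), a)  →  g(g(p(p(a)), g(cons(a, a), b)), a)   [R1 at 1.2]
3. g(g(p(p(a)), g(cons(a, a), b)), a)  →  g(g(p(p(a)), a), a)   [R1 at 1.2]
4. g(g(p(p(a)), a), a)  →  g(p(a), a)   [R5 at 1]
5. g(p(a), a)  →  a   [R5 at ε]

a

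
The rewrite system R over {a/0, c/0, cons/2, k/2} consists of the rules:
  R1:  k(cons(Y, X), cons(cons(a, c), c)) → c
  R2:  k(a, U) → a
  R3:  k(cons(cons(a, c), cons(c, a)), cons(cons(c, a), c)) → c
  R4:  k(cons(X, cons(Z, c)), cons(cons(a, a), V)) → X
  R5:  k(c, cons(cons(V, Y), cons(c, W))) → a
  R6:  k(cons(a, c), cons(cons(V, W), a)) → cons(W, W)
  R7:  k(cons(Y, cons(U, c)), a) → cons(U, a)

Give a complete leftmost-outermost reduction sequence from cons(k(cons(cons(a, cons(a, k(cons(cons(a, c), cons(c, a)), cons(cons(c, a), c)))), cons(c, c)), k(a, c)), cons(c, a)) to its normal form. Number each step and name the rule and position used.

1. cons(k(cons(cons(a, cons(a, k(cons(cons(a, c), cons(c, a)), cons(cons(c, a), c)))), cons(c, c)), k(a, c)), cons(c, a))  →  cons(k(cons(cons(a, cons(a, c)), cons(c, c)), k(a, c)), cons(c, a))   [R3 at 1.1.1.2.2]
2. cons(k(cons(cons(a, cons(a, c)), cons(c, c)), k(a, c)), cons(c, a))  →  cons(k(cons(cons(a, cons(a, c)), cons(c, c)), a), cons(c, a))   [R2 at 1.2]
3. cons(k(cons(cons(a, cons(a, c)), cons(c, c)), a), cons(c, a))  →  cons(cons(c, a), cons(c, a))   [R7 at 1]

cons(cons(c, a), cons(c, a))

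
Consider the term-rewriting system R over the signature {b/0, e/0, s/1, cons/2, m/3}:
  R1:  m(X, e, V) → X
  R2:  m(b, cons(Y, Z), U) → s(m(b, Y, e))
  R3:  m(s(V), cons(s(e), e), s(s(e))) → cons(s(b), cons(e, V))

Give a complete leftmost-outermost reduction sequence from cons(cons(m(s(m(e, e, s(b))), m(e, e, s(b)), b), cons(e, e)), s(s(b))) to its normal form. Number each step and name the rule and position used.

1. cons(cons(m(s(m(e, e, s(b))), m(e, e, s(b)), b), cons(e, e)), s(s(b)))  →  cons(cons(m(s(e), m(e, e, s(b)), b), cons(e, e)), s(s(b)))   [R1 at 1.1.1.1]
2. cons(cons(m(s(e), m(e, e, s(b)), b), cons(e, e)), s(s(b)))  →  cons(cons(m(s(e), e, b), cons(e, e)), s(s(b)))   [R1 at 1.1.2]
3. cons(cons(m(s(e), e, b), cons(e, e)), s(s(b)))  →  cons(cons(s(e), cons(e, e)), s(s(b)))   [R1 at 1.1]

cons(cons(s(e), cons(e, e)), s(s(b)))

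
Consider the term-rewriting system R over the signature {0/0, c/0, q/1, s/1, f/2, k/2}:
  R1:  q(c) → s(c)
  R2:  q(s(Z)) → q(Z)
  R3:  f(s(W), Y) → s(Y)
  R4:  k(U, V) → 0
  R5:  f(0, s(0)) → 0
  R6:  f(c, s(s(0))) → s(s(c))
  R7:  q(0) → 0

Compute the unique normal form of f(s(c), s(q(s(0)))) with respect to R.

s(s(0))

1. f(s(c), s(q(s(0))))  →  s(s(q(s(0))))   [R3 at ε]
2. s(s(q(s(0))))  →  s(s(q(0)))   [R2 at 1.1]
3. s(s(q(0)))  →  s(s(0))   [R7 at 1.1]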